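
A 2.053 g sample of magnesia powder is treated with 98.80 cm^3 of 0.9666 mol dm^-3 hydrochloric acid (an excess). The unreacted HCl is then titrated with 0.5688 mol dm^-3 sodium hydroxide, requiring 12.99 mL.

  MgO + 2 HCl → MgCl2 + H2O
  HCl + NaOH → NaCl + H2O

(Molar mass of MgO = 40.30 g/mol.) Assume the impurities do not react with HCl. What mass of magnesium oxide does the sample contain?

1.775 g

n(HCl) added = 0.09880 × 0.9666 = 0.09550 mol
n(NaOH) used in back-titration = 0.01299 × 0.5688 = 7.389 × 10^-3 mol
n(HCl) left over = 7.389 × 10^-3 mol (1:1 ratio)
n(HCl) consumed by analyte = 0.09550 − 7.389 × 10^-3 = 0.08811 mol
From the 1:2 ratio, n(MgO) = 1/2 × 0.08811 = 0.04406 mol
mass of MgO = 0.04406 × 40.30 = 1.775 g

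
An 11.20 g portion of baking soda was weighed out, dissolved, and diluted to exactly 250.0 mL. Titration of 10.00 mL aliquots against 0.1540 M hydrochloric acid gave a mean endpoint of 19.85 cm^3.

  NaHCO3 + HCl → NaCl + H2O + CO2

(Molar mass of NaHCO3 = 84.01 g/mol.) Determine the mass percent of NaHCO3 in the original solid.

n(HCl) per titration = 0.01985 × 0.1540 = 3.057 × 10^-3 mol
n(NaHCO3) in each aliquot = 3.057 × 10^-3 mol (1:1 ratio)
n(NaHCO3) in the whole flask = 3.057 × 10^-3 × 250.0/10.00 = 0.07642 mol
mass of NaHCO3 = 0.07642 × 84.01 = 6.420 g
% NaHCO3 = 6.420 / 11.20 × 100 = 57.32 %

57.32 %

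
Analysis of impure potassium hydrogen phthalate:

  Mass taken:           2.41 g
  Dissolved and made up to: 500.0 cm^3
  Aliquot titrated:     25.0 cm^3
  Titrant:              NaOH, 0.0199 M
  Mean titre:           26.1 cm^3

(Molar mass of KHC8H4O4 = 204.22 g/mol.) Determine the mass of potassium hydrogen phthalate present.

KHC8H4O4 + NaOH → KNaC8H4O4 + H2O
n(NaOH) per titration = 0.0261 × 0.0199 = 5.19 × 10^-4 mol
n(KHC8H4O4) in each aliquot = 5.19 × 10^-4 mol (1:1 ratio)
n(KHC8H4O4) in the whole flask = 5.19 × 10^-4 × 500.0/25.0 = 0.0104 mol
mass of KHC8H4O4 = 0.0104 × 204.22 = 2.12 g

2.12 g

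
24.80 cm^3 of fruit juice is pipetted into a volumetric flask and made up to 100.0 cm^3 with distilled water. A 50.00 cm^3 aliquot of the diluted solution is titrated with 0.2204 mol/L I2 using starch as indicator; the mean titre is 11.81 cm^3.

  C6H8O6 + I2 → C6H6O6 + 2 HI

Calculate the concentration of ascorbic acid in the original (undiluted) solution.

n(I2) = 0.01181 × 0.2204 = 2.603 × 10^-3 mol
n(C6H8O6) in the aliquot = 2.603 × 10^-3 mol (1:1 ratio)
[C6H8O6]_dilute = 2.603 × 10^-3 / 0.05000 = 0.05206 mol/L
Dilution factor = 100.0 / 24.80 = 4.032
[C6H8O6]_stock = 0.05206 × 4.032 = 0.2099 mol/L

0.2099 mol/L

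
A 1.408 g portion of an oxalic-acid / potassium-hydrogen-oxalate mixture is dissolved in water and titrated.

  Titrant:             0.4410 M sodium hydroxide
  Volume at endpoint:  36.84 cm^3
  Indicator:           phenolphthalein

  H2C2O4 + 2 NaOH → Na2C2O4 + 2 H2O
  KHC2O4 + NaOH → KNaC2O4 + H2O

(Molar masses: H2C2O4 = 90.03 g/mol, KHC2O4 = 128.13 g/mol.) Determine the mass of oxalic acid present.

n(NaOH) = 0.03684 × 0.4410 = 0.01625 mol
Let x = n(H2C2O4), y = n(KHC2O4).
Titrant: 2x + 1y = 0.01625;  mass: 90.03x + 128.13y = 1.408
Solving, x = 4.053 × 10^-3 mol, y = 8.141 × 10^-3 mol
mass of H2C2O4 = 4.053 × 10^-3 × 90.03 = 0.3649 g

0.3649 g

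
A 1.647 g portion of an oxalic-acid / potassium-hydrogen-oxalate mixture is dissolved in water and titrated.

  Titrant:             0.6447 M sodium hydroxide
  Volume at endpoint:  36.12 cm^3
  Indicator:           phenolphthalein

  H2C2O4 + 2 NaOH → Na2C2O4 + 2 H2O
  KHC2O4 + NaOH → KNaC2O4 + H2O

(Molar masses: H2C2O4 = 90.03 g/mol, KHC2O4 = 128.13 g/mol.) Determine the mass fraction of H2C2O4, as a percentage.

43.96 %

n(NaOH) = 0.03612 × 0.6447 = 0.02329 mol
Let x = n(H2C2O4), y = n(KHC2O4).
Titrant: 2x + 1y = 0.02329;  mass: 90.03x + 128.13y = 1.647
Solving, x = 8.041 × 10^-3 mol, y = 7.204 × 10^-3 mol
mass of H2C2O4 = 8.041 × 10^-3 × 90.03 = 0.7240 g
% H2C2O4 = 0.7240 / 1.647 × 100 = 43.96 %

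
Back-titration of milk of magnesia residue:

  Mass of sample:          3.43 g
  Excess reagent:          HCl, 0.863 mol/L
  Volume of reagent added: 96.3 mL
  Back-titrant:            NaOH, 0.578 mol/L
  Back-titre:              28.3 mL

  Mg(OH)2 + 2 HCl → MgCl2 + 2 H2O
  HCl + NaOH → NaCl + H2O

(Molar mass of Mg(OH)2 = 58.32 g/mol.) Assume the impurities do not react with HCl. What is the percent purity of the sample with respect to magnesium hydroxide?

56.7 %

n(HCl) added = 0.0963 × 0.863 = 0.0831 mol
n(NaOH) used in back-titration = 0.0283 × 0.578 = 0.0164 mol
n(HCl) left over = 0.0164 mol (1:1 ratio)
n(HCl) consumed by analyte = 0.0831 − 0.0164 = 0.0667 mol
From the 1:2 ratio, n(Mg(OH)2) = 1/2 × 0.0667 = 0.0334 mol
mass of Mg(OH)2 = 0.0334 × 58.32 = 1.95 g
% Mg(OH)2 = 1.95 / 3.43 × 100 = 56.7 %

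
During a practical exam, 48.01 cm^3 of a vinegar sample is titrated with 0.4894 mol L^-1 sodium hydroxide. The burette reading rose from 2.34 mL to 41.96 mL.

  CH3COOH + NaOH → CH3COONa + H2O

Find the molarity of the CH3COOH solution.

n(NaOH) = 0.03962 L × 0.4894 mol/L = 0.01939 mol
n(CH3COOH) = 0.01939 mol (1:1 mole ratio)
[CH3COOH] = 0.01939 mol / 0.04801 L = 0.4039 mol/L

0.4039 mol/L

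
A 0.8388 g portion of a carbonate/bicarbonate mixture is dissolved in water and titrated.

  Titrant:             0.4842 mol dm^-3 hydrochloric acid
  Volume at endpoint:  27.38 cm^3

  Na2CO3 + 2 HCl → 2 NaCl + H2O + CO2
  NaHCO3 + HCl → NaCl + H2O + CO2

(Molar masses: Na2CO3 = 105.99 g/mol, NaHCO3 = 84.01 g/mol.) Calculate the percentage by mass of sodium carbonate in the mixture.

56.01 %

n(HCl) = 0.02738 × 0.4842 = 0.01326 mol
Let x = n(Na2CO3), y = n(NaHCO3).
Titrant: 2x + 1y = 0.01326;  mass: 105.99x + 84.01y = 0.8388
Solving, x = 4.433 × 10^-3 mol, y = 4.392 × 10^-3 mol
mass of Na2CO3 = 4.433 × 10^-3 × 105.99 = 0.4698 g
% Na2CO3 = 0.4698 / 0.8388 × 100 = 56.01 %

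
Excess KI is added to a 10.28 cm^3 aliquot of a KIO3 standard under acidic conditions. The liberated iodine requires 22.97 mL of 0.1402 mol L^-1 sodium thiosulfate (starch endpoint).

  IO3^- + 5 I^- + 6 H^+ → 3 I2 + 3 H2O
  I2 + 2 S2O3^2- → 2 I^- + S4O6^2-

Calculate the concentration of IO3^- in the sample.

n(S2O3^2-) = 0.02297 × 0.1402 = 3.220 × 10^-3 mol
n(I2) = n(S2O3^2-)/2 = 1.610 × 10^-3 mol
From the 1:3 ratio, n(IO3^-) in the aliquot = 1/3 × 1.610 × 10^-3 = 5.367 × 10^-4 mol
[IO3^-] = 5.367 × 10^-4 / 0.01028 = 0.05221 mol/L

0.05221 mol/L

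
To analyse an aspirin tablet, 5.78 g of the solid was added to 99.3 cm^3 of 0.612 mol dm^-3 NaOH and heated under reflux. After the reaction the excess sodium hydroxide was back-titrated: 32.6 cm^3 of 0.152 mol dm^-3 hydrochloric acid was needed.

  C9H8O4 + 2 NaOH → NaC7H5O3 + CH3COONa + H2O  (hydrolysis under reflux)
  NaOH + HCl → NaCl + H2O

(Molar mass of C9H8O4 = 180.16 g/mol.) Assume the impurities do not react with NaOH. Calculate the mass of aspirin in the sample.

5.03 g

n(NaOH) added = 0.0993 × 0.612 = 0.0608 mol
n(HCl) used in back-titration = 0.0326 × 0.152 = 4.96 × 10^-3 mol
n(NaOH) left over = 4.96 × 10^-3 mol (1:1 ratio)
n(NaOH) consumed by analyte = 0.0608 − 4.96 × 10^-3 = 0.0558 mol
From the 1:2 ratio, n(C9H8O4) = 1/2 × 0.0558 = 0.0279 mol
mass of C9H8O4 = 0.0279 × 180.16 = 5.03 g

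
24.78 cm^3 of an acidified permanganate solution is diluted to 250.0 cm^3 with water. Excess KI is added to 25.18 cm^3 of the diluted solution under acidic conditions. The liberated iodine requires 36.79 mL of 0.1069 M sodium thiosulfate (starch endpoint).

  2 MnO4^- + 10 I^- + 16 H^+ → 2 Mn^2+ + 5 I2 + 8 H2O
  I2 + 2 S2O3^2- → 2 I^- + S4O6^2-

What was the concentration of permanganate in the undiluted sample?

n(S2O3^2-) = 0.03679 × 0.1069 = 3.933 × 10^-3 mol
n(I2) = n(S2O3^2-)/2 = 1.966 × 10^-3 mol
From the 2:5 ratio, n(MnO4^-) in the aliquot = 2/5 × 1.966 × 10^-3 = 7.866 × 10^-4 mol
[MnO4^-]_dilute = 7.866 × 10^-4 / 0.02518 = 0.03124 mol/L
[MnO4^-]_original = 0.03124 × 250.0/24.78 = 0.3152 mol/L

0.3152 M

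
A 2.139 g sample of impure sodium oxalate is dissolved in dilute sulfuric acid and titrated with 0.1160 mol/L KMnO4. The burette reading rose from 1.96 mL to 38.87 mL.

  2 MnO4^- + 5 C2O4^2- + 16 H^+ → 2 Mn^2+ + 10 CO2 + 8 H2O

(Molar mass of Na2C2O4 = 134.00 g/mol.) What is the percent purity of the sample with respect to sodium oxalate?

n(KMnO4) = 0.03691 L × 0.1160 mol/L = 4.282 × 10^-3 mol
From the 5:2 ratio, n(Na2C2O4) = 5/2 × 4.282 × 10^-3 = 0.01070 mol
mass of Na2C2O4 = 0.01070 × 134.00 g/mol = 1.434 g
% Na2C2O4 = 1.434 / 2.139 × 100 = 67.06 %

67.06 %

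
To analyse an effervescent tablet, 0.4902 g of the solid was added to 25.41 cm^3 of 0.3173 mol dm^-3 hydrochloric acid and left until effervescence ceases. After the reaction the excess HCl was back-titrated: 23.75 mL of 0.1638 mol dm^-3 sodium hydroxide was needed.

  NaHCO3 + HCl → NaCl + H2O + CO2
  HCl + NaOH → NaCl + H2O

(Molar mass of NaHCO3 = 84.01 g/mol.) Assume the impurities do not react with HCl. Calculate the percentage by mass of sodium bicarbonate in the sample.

71.51 %

n(HCl) added = 0.02541 × 0.3173 = 8.063 × 10^-3 mol
n(NaOH) used in back-titration = 0.02375 × 0.1638 = 3.890 × 10^-3 mol
n(HCl) left over = 3.890 × 10^-3 mol (1:1 ratio)
n(HCl) consumed by analyte = 8.063 × 10^-3 − 3.890 × 10^-3 = 4.172 × 10^-3 mol
n(NaHCO3) = 4.172 × 10^-3 mol (1:1 ratio)
mass of NaHCO3 = 4.172 × 10^-3 × 84.01 = 0.3505 g
% NaHCO3 = 0.3505 / 0.4902 × 100 = 71.51 %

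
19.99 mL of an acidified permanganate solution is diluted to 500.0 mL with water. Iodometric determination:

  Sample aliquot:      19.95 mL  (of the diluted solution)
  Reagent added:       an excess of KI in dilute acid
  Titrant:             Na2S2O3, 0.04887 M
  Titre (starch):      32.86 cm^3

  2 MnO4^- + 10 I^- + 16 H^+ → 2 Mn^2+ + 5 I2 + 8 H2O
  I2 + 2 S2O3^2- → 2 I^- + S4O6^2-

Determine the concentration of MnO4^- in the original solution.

0.4027 M

n(S2O3^2-) = 0.03286 × 0.04887 = 1.606 × 10^-3 mol
n(I2) = n(S2O3^2-)/2 = 8.029 × 10^-4 mol
From the 2:5 ratio, n(MnO4^-) in the aliquot = 2/5 × 8.029 × 10^-4 = 3.212 × 10^-4 mol
[MnO4^-]_dilute = 3.212 × 10^-4 / 0.01995 = 0.01610 mol/L
[MnO4^-]_original = 0.01610 × 500.0/19.99 = 0.4027 mol/L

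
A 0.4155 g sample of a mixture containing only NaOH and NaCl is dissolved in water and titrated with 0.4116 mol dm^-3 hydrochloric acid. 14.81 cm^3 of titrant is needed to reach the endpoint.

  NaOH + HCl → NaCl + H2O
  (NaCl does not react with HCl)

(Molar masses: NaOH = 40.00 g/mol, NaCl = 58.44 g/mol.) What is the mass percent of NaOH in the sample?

n(HCl) = 0.01481 × 0.4116 = 6.096 × 10^-3 mol
Let x = n(NaOH), y = n(NaCl).
Titrant: 1x = 6.096 × 10^-3;  mass: 40.00x + 58.44y = 0.4155
Solving, x = 6.096 × 10^-3 mol, y = 2.938 × 10^-3 mol
mass of NaOH = 6.096 × 10^-3 × 40.00 = 0.2438 g
% NaOH = 0.2438 / 0.4155 × 100 = 58.68 %

58.68 %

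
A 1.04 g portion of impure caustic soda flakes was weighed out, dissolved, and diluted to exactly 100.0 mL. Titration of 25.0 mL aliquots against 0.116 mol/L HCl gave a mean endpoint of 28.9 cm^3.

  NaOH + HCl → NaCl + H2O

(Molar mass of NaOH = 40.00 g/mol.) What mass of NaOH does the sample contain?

0.536 g

n(HCl) per titration = 0.0289 × 0.116 = 3.35 × 10^-3 mol
n(NaOH) in each aliquot = 3.35 × 10^-3 mol (1:1 ratio)
n(NaOH) in the whole flask = 3.35 × 10^-3 × 100.0/25.0 = 0.0134 mol
mass of NaOH = 0.0134 × 40.00 = 0.536 g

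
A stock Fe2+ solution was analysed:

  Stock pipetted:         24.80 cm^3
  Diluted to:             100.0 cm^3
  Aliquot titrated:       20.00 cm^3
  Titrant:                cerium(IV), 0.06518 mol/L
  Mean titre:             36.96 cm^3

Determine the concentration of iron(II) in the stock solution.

Ce^4+ + Fe^2+ → Ce^3+ + Fe^3+
n(Ce4+) = 0.03696 × 0.06518 = 2.409 × 10^-3 mol
n(Fe2+) in the aliquot = 2.409 × 10^-3 mol (1:1 ratio)
[Fe2+]_dilute = 2.409 × 10^-3 / 0.02000 = 0.1205 mol/L
Dilution factor = 100.0 / 24.80 = 4.032
[Fe2+]_stock = 0.1205 × 4.032 = 0.4857 mol/L

0.4857 mol/L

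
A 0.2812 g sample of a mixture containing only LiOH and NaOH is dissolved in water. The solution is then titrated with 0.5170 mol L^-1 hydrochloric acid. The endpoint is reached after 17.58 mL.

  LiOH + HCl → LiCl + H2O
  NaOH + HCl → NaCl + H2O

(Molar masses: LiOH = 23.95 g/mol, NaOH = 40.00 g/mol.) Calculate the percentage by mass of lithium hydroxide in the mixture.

n(HCl) = 0.01758 × 0.5170 = 9.089 × 10^-3 mol
Let x = n(LiOH), y = n(NaOH).
Titrant: 1x + 1y = 9.089 × 10^-3;  mass: 23.95x + 40.00y = 0.2812
Solving, x = 5.131 × 10^-3 mol, y = 3.958 × 10^-3 mol
mass of LiOH = 5.131 × 10^-3 × 23.95 = 0.1229 g
% LiOH = 0.1229 / 0.2812 × 100 = 43.70 %

43.70 %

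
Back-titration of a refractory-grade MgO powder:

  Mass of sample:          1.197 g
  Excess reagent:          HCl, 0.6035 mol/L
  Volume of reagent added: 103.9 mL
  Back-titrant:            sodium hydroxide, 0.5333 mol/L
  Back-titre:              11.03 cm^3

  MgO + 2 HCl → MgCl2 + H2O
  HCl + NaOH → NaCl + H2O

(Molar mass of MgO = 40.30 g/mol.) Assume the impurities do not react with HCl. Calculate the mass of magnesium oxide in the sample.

1.145 g

n(HCl) added = 0.1039 × 0.6035 = 0.06270 mol
n(NaOH) used in back-titration = 0.01103 × 0.5333 = 5.882 × 10^-3 mol
n(HCl) left over = 5.882 × 10^-3 mol (1:1 ratio)
n(HCl) consumed by analyte = 0.06270 − 5.882 × 10^-3 = 0.05682 mol
From the 1:2 ratio, n(MgO) = 1/2 × 0.05682 = 0.02841 mol
mass of MgO = 0.02841 × 40.30 = 1.145 g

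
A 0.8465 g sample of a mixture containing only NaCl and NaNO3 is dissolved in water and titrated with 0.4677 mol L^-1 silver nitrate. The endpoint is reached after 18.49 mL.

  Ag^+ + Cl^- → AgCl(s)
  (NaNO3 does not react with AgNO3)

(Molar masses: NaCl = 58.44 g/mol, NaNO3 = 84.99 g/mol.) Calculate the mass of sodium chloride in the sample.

n(AgNO3) = 0.01849 × 0.4677 = 8.648 × 10^-3 mol
Let x = n(NaCl), y = n(NaNO3).
Titrant: 1x = 8.648 × 10^-3;  mass: 58.44x + 84.99y = 0.8465
Solving, x = 8.648 × 10^-3 mol, y = 4.014 × 10^-3 mol
mass of NaCl = 8.648 × 10^-3 × 58.44 = 0.5054 g

0.5054 g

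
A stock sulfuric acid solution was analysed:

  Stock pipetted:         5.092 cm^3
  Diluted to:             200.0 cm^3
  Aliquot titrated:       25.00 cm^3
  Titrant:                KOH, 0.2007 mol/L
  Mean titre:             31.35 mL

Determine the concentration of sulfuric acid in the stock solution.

4.943 mol/L

H2SO4 + 2 KOH → K2SO4 + 2 H2O
n(KOH) = 0.03135 × 0.2007 = 6.292 × 10^-3 mol
From the 1:2 ratio, n(H2SO4) in the aliquot = 1/2 × 6.292 × 10^-3 = 3.146 × 10^-3 mol
[H2SO4]_dilute = 3.146 × 10^-3 / 0.02500 = 0.1258 mol/L
Dilution factor = 200.0 / 5.092 = 39.28
[H2SO4]_stock = 0.1258 × 39.28 = 4.943 mol/L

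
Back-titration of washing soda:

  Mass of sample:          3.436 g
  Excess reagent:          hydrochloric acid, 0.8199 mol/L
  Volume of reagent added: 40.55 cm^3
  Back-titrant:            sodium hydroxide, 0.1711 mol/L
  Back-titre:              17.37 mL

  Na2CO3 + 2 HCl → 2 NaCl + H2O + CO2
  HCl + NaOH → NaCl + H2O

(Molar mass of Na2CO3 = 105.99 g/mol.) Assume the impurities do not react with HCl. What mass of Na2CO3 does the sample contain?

1.604 g

n(HCl) added = 0.04055 × 0.8199 = 0.03325 mol
n(NaOH) used in back-titration = 0.01737 × 0.1711 = 2.972 × 10^-3 mol
n(HCl) left over = 2.972 × 10^-3 mol (1:1 ratio)
n(HCl) consumed by analyte = 0.03325 − 2.972 × 10^-3 = 0.03027 mol
From the 1:2 ratio, n(Na2CO3) = 1/2 × 0.03027 = 0.01514 mol
mass of Na2CO3 = 0.01514 × 105.99 = 1.604 g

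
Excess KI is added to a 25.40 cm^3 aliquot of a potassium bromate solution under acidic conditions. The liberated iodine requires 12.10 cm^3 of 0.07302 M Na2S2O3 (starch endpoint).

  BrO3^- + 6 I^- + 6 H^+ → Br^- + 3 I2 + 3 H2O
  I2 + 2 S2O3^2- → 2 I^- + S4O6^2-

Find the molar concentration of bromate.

n(S2O3^2-) = 0.01210 × 0.07302 = 8.835 × 10^-4 mol
n(I2) = n(S2O3^2-)/2 = 4.418 × 10^-4 mol
From the 1:3 ratio, n(BrO3^-) in the aliquot = 1/3 × 4.418 × 10^-4 = 1.473 × 10^-4 mol
[BrO3^-] = 1.473 × 10^-4 / 0.02540 = 0.005798 mol/L

0.005798 M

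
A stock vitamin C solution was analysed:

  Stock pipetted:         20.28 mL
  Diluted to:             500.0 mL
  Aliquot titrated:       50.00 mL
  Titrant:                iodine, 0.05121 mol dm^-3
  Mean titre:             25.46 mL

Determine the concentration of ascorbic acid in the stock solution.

C6H8O6 + I2 → C6H6O6 + 2 HI
n(I2) = 0.02546 × 0.05121 = 1.304 × 10^-3 mol
n(C6H8O6) in the aliquot = 1.304 × 10^-3 mol (1:1 ratio)
[C6H8O6]_dilute = 1.304 × 10^-3 / 0.05000 = 0.02608 mol/L
Dilution factor = 500.0 / 20.28 = 24.65
[C6H8O6]_stock = 0.02608 × 24.65 = 0.6429 mol/L

0.6429 mol/L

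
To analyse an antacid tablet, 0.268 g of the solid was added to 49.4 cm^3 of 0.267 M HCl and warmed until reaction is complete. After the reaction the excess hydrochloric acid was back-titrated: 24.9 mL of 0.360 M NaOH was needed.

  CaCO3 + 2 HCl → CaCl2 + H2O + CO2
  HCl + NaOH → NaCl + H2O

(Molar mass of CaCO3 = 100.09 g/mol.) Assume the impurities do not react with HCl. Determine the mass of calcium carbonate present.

n(HCl) added = 0.0494 × 0.267 = 0.0132 mol
n(NaOH) used in back-titration = 0.0249 × 0.360 = 8.96 × 10^-3 mol
n(HCl) left over = 8.96 × 10^-3 mol (1:1 ratio)
n(HCl) consumed by analyte = 0.0132 − 8.96 × 10^-3 = 4.23 × 10^-3 mol
From the 1:2 ratio, n(CaCO3) = 1/2 × 4.23 × 10^-3 = 2.11 × 10^-3 mol
mass of CaCO3 = 2.11 × 10^-3 × 100.09 = 0.211 g

0.211 g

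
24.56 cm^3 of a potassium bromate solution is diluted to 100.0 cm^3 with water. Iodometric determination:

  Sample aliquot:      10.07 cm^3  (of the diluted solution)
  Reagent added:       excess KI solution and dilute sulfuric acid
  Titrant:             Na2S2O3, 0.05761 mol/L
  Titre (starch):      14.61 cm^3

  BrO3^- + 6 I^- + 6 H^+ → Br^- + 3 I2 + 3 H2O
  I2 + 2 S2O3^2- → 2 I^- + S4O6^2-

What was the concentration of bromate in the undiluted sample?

0.05672 mol/L

n(S2O3^2-) = 0.01461 × 0.05761 = 8.417 × 10^-4 mol
n(I2) = n(S2O3^2-)/2 = 4.208 × 10^-4 mol
From the 1:3 ratio, n(BrO3^-) in the aliquot = 1/3 × 4.208 × 10^-4 = 1.403 × 10^-4 mol
[BrO3^-]_dilute = 1.403 × 10^-4 / 0.01007 = 0.01393 mol/L
[BrO3^-]_original = 0.01393 × 100.0/24.56 = 0.05672 mol/L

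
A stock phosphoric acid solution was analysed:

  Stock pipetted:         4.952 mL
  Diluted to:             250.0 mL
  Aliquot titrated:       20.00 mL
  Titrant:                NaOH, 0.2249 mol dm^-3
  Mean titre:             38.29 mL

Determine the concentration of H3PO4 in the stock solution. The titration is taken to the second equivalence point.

10.87 mol/L

H3PO4 + 2 NaOH → Na2HPO4 + 2 H2O
n(NaOH) = 0.03829 × 0.2249 = 8.611 × 10^-3 mol
From the 1:2 ratio, n(H3PO4) in the aliquot = 1/2 × 8.611 × 10^-3 = 4.306 × 10^-3 mol
[H3PO4]_dilute = 4.306 × 10^-3 / 0.02000 = 0.2153 mol/L
Dilution factor = 250.0 / 4.952 = 50.48
[H3PO4]_stock = 0.2153 × 50.48 = 10.87 mol/L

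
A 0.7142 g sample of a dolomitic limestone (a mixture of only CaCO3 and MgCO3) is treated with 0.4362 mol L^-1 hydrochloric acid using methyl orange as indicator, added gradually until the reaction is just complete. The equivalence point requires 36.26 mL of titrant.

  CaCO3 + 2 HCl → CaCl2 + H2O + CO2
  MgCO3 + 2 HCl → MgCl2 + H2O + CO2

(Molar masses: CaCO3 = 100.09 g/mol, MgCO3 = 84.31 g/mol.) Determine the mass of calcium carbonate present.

n(HCl) = 0.03626 × 0.4362 = 0.01582 mol
Let x = n(CaCO3), y = n(MgCO3).
Titrant: 2x + 2y = 0.01582;  mass: 100.09x + 84.31y = 0.7142
Solving, x = 3.007 × 10^-3 mol, y = 4.901 × 10^-3 mol
mass of CaCO3 = 3.007 × 10^-3 × 100.09 = 0.3010 g

0.3010 g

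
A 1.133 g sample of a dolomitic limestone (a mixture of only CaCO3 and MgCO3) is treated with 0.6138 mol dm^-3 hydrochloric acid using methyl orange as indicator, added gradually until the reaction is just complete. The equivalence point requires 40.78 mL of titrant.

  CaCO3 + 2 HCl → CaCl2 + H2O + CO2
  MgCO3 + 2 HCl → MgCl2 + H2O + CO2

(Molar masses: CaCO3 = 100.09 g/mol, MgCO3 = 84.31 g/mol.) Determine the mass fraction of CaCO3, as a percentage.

n(HCl) = 0.04078 × 0.6138 = 0.02503 mol
Let x = n(CaCO3), y = n(MgCO3).
Titrant: 2x + 2y = 0.02503;  mass: 100.09x + 84.31y = 1.133
Solving, x = 4.932 × 10^-3 mol, y = 7.583 × 10^-3 mol
mass of CaCO3 = 4.932 × 10^-3 × 100.09 = 0.4937 g
% CaCO3 = 0.4937 / 1.133 × 100 = 43.57 %

43.57 %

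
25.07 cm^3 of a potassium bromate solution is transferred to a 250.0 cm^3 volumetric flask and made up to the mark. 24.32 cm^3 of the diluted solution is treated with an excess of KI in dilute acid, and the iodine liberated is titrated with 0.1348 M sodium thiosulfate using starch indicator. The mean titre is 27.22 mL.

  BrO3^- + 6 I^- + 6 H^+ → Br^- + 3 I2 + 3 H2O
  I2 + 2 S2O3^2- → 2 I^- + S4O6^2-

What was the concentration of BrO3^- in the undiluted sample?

0.2508 M

n(S2O3^2-) = 0.02722 × 0.1348 = 3.669 × 10^-3 mol
n(I2) = n(S2O3^2-)/2 = 1.835 × 10^-3 mol
From the 1:3 ratio, n(BrO3^-) in the aliquot = 1/3 × 1.835 × 10^-3 = 6.115 × 10^-4 mol
[BrO3^-]_dilute = 6.115 × 10^-4 / 0.02432 = 0.02515 mol/L
[BrO3^-]_original = 0.02515 × 250.0/25.07 = 0.2508 mol/L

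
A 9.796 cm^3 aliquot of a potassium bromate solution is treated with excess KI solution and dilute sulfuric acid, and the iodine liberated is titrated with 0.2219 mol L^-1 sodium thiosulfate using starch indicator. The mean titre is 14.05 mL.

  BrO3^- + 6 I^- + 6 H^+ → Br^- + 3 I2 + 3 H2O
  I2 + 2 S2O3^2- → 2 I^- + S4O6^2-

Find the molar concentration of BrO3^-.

0.05304 mol/L

n(S2O3^2-) = 0.01405 × 0.2219 = 3.118 × 10^-3 mol
n(I2) = n(S2O3^2-)/2 = 1.559 × 10^-3 mol
From the 1:3 ratio, n(BrO3^-) in the aliquot = 1/3 × 1.559 × 10^-3 = 5.196 × 10^-4 mol
[BrO3^-] = 5.196 × 10^-4 / 0.009796 = 0.05304 mol/L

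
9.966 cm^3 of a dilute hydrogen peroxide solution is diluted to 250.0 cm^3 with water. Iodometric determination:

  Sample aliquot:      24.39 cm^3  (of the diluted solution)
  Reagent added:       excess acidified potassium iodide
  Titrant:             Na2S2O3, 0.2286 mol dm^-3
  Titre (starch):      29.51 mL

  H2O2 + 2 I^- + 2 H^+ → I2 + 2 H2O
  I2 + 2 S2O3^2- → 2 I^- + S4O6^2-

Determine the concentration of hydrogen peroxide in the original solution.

n(S2O3^2-) = 0.02951 × 0.2286 = 6.746 × 10^-3 mol
n(I2) = n(S2O3^2-)/2 = 3.373 × 10^-3 mol
n(H2O2) in the aliquot = 3.373 × 10^-3 mol (1:1 ratio)
[H2O2]_dilute = 3.373 × 10^-3 / 0.02439 = 0.1383 mol/L
[H2O2]_original = 0.1383 × 250.0/9.966 = 3.469 mol/L

3.469 mol/L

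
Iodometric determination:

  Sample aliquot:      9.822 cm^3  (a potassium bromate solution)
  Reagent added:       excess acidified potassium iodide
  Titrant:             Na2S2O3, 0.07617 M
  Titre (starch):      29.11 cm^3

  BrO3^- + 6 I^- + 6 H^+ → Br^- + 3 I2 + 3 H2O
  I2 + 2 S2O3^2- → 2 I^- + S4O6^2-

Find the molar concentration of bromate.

0.03762 M

n(S2O3^2-) = 0.02911 × 0.07617 = 2.217 × 10^-3 mol
n(I2) = n(S2O3^2-)/2 = 1.109 × 10^-3 mol
From the 1:3 ratio, n(BrO3^-) in the aliquot = 1/3 × 1.109 × 10^-3 = 3.696 × 10^-4 mol
[BrO3^-] = 3.696 × 10^-4 / 0.009822 = 0.03762 mol/L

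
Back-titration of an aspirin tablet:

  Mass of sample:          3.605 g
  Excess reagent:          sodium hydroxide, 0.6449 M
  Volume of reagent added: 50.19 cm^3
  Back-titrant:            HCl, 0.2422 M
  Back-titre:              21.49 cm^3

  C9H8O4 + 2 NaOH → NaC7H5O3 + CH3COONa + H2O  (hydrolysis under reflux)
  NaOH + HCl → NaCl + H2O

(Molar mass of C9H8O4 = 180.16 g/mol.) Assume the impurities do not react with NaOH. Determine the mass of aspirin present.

2.447 g

n(NaOH) added = 0.05019 × 0.6449 = 0.03237 mol
n(HCl) used in back-titration = 0.02149 × 0.2422 = 5.205 × 10^-3 mol
n(NaOH) left over = 5.205 × 10^-3 mol (1:1 ratio)
n(NaOH) consumed by analyte = 0.03237 − 5.205 × 10^-3 = 0.02716 mol
From the 1:2 ratio, n(C9H8O4) = 1/2 × 0.02716 = 0.01358 mol
mass of C9H8O4 = 0.01358 × 180.16 = 2.447 g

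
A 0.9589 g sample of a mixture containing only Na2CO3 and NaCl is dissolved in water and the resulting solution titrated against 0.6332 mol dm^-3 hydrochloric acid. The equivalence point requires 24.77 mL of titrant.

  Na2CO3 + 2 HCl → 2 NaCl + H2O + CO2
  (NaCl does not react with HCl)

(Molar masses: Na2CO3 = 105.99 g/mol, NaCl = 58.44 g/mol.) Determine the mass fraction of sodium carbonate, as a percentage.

86.68 %

n(HCl) = 0.02477 × 0.6332 = 0.01568 mol
Let x = n(Na2CO3), y = n(NaCl).
Titrant: 2x = 0.01568;  mass: 105.99x + 58.44y = 0.9589
Solving, x = 7.842 × 10^-3 mol, y = 2.185 × 10^-3 mol
mass of Na2CO3 = 7.842 × 10^-3 × 105.99 = 0.8312 g
% Na2CO3 = 0.8312 / 0.9589 × 100 = 86.68 %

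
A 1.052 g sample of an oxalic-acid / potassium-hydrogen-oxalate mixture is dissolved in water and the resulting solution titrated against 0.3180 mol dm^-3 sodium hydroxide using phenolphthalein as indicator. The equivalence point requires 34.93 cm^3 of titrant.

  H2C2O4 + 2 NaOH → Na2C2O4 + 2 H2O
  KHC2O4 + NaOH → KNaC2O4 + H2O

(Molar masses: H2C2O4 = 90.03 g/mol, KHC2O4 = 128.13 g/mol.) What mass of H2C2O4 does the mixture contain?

0.2011 g

n(NaOH) = 0.03493 × 0.3180 = 0.01111 mol
Let x = n(H2C2O4), y = n(KHC2O4).
Titrant: 2x + 1y = 0.01111;  mass: 90.03x + 128.13y = 1.052
Solving, x = 2.233 × 10^-3 mol, y = 6.641 × 10^-3 mol
mass of H2C2O4 = 2.233 × 10^-3 × 90.03 = 0.2011 g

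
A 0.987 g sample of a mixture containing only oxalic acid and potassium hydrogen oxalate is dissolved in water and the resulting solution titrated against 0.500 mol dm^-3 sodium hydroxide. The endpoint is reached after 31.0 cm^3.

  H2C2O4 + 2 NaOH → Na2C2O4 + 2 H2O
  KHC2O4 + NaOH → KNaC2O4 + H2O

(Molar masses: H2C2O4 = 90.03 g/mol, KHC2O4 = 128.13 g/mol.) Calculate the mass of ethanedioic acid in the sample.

n(NaOH) = 0.0310 × 0.500 = 0.0155 mol
Let x = n(H2C2O4), y = n(KHC2O4).
Titrant: 2x + 1y = 0.0155;  mass: 90.03x + 128.13y = 0.987
Solving, x = 6.01 × 10^-3 mol, y = 3.48 × 10^-3 mol
mass of H2C2O4 = 6.01 × 10^-3 × 90.03 = 0.541 g

0.541 g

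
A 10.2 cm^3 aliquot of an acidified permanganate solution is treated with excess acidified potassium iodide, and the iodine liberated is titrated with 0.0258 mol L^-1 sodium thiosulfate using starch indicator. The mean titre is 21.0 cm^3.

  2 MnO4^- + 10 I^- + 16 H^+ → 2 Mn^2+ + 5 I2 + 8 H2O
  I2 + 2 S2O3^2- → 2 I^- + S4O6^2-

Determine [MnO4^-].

n(S2O3^2-) = 0.0210 × 0.0258 = 5.42 × 10^-4 mol
n(I2) = n(S2O3^2-)/2 = 2.71 × 10^-4 mol
From the 2:5 ratio, n(MnO4^-) in the aliquot = 2/5 × 2.71 × 10^-4 = 1.08 × 10^-4 mol
[MnO4^-] = 1.08 × 10^-4 / 0.0102 = 0.0106 mol/L

0.0106 mol/L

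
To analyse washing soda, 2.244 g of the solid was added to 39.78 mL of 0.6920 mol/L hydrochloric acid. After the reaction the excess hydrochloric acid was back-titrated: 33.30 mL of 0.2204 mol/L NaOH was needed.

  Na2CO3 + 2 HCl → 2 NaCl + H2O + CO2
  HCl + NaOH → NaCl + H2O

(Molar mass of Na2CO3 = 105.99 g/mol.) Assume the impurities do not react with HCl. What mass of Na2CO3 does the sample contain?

n(HCl) added = 0.03978 × 0.6920 = 0.02753 mol
n(NaOH) used in back-titration = 0.03330 × 0.2204 = 7.339 × 10^-3 mol
n(HCl) left over = 7.339 × 10^-3 mol (1:1 ratio)
n(HCl) consumed by analyte = 0.02753 − 7.339 × 10^-3 = 0.02019 mol
From the 1:2 ratio, n(Na2CO3) = 1/2 × 0.02019 = 0.01009 mol
mass of Na2CO3 = 0.01009 × 105.99 = 1.070 g

1.070 g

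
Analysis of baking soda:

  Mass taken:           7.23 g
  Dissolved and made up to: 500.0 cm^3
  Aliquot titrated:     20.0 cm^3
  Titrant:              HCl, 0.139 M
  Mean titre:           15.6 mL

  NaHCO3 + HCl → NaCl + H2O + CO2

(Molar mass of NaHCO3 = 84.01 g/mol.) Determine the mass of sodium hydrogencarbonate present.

4.55 g

n(HCl) per titration = 0.0156 × 0.139 = 2.17 × 10^-3 mol
n(NaHCO3) in each aliquot = 2.17 × 10^-3 mol (1:1 ratio)
n(NaHCO3) in the whole flask = 2.17 × 10^-3 × 500.0/20.0 = 0.0542 mol
mass of NaHCO3 = 0.0542 × 84.01 = 4.55 g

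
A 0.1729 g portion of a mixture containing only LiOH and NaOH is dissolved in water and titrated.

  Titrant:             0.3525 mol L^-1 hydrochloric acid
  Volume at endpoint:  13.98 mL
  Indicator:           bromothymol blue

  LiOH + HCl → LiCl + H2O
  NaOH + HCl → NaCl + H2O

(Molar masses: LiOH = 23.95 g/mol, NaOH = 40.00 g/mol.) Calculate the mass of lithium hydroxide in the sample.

0.03614 g

n(HCl) = 0.01398 × 0.3525 = 4.928 × 10^-3 mol
Let x = n(LiOH), y = n(NaOH).
Titrant: 1x + 1y = 4.928 × 10^-3;  mass: 23.95x + 40.00y = 0.1729
Solving, x = 1.509 × 10^-3 mol, y = 3.419 × 10^-3 mol
mass of LiOH = 1.509 × 10^-3 × 23.95 = 0.03614 g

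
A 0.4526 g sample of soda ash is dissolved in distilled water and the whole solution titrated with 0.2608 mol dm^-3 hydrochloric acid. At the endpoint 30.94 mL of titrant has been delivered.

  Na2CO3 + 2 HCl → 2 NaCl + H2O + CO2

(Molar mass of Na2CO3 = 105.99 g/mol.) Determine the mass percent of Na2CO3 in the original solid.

n(HCl) = 0.03094 L × 0.2608 mol/L = 8.069 × 10^-3 mol
From the 1:2 ratio, n(Na2CO3) = 1/2 × 8.069 × 10^-3 = 4.035 × 10^-3 mol
mass of Na2CO3 = 4.035 × 10^-3 × 105.99 g/mol = 0.4276 g
% Na2CO3 = 0.4276 / 0.4526 × 100 = 94.48 %

94.48 %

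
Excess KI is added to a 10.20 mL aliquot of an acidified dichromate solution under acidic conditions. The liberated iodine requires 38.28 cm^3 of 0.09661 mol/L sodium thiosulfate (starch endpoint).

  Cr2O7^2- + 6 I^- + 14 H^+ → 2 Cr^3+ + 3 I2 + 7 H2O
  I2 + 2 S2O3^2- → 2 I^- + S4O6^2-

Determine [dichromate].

n(S2O3^2-) = 0.03828 × 0.09661 = 3.698 × 10^-3 mol
n(I2) = n(S2O3^2-)/2 = 1.849 × 10^-3 mol
From the 1:3 ratio, n(Cr2O7^2-) in the aliquot = 1/3 × 1.849 × 10^-3 = 6.164 × 10^-4 mol
[Cr2O7^2-] = 6.164 × 10^-4 / 0.01020 = 0.06043 mol/L

0.06043 mol/L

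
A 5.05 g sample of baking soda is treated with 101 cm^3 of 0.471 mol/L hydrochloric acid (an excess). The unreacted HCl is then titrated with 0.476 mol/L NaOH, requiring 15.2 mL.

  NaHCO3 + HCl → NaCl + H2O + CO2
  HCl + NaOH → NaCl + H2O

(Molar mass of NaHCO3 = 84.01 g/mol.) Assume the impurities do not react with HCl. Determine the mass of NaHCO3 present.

3.39 g

n(HCl) added = 0.101 × 0.471 = 0.0476 mol
n(NaOH) used in back-titration = 0.0152 × 0.476 = 7.24 × 10^-3 mol
n(HCl) left over = 7.24 × 10^-3 mol (1:1 ratio)
n(HCl) consumed by analyte = 0.0476 − 7.24 × 10^-3 = 0.0403 mol
n(NaHCO3) = 0.0403 mol (1:1 ratio)
mass of NaHCO3 = 0.0403 × 84.01 = 3.39 g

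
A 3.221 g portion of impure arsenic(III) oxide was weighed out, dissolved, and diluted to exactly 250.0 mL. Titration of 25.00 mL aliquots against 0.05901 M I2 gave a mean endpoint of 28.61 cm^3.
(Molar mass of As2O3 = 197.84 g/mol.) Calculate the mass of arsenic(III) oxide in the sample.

As2O3 + 2 I2 + 2 H2O → As2O5 + 4 HI
n(I2) per titration = 0.02861 × 0.05901 = 1.688 × 10^-3 mol
From the 1:2 ratio, n(As2O3) in each aliquot = 1/2 × 1.688 × 10^-3 = 8.441 × 10^-4 mol
n(As2O3) in the whole flask = 8.441 × 10^-4 × 250.0/25.00 = 8.441 × 10^-3 mol
mass of As2O3 = 8.441 × 10^-3 × 197.84 = 1.670 g

1.670 g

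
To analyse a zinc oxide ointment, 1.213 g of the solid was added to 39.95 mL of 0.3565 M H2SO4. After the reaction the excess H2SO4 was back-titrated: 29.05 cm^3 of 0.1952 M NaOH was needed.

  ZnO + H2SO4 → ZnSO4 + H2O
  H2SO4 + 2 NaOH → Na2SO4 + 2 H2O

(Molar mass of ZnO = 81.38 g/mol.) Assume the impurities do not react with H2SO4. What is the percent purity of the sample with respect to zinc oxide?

76.53 %

n(H2SO4) added = 0.03995 × 0.3565 = 0.01424 mol
n(NaOH) used in back-titration = 0.02905 × 0.1952 = 5.671 × 10^-3 mol
From the 1:2 ratio, n(H2SO4) left over = 1/2 × 5.671 × 10^-3 = 2.835 × 10^-3 mol
n(H2SO4) consumed by analyte = 0.01424 − 2.835 × 10^-3 = 0.01141 mol
n(ZnO) = 0.01141 mol (1:1 ratio)
mass of ZnO = 0.01141 × 81.38 = 0.9283 g
% ZnO = 0.9283 / 1.213 × 100 = 76.53 %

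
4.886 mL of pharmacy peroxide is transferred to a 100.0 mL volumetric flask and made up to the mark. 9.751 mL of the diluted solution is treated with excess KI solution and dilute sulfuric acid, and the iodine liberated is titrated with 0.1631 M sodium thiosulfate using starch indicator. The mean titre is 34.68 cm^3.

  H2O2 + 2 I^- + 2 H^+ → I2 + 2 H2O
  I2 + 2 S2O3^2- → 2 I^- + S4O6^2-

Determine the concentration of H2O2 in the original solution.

n(S2O3^2-) = 0.03468 × 0.1631 = 5.656 × 10^-3 mol
n(I2) = n(S2O3^2-)/2 = 2.828 × 10^-3 mol
n(H2O2) in the aliquot = 2.828 × 10^-3 mol (1:1 ratio)
[H2O2]_dilute = 2.828 × 10^-3 / 0.009751 = 0.2900 mol/L
[H2O2]_original = 0.2900 × 100.0/4.886 = 5.936 mol/L

5.936 M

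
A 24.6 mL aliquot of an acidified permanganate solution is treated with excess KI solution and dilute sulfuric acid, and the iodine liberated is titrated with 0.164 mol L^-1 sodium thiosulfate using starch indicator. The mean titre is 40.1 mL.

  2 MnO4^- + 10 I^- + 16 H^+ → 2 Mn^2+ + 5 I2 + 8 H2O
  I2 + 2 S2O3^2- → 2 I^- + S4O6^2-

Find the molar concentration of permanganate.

n(S2O3^2-) = 0.0401 × 0.164 = 6.58 × 10^-3 mol
n(I2) = n(S2O3^2-)/2 = 3.29 × 10^-3 mol
From the 2:5 ratio, n(MnO4^-) in the aliquot = 2/5 × 3.29 × 10^-3 = 1.32 × 10^-3 mol
[MnO4^-] = 1.32 × 10^-3 / 0.0246 = 0.0535 mol/L

0.0535 mol/L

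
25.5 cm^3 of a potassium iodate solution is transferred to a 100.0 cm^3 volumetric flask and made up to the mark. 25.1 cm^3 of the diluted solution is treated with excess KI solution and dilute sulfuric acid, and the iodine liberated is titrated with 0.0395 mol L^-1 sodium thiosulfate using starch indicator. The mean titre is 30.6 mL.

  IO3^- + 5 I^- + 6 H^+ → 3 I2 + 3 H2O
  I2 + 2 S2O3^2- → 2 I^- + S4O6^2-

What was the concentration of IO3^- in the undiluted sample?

0.0315 mol/L

n(S2O3^2-) = 0.0306 × 0.0395 = 1.21 × 10^-3 mol
n(I2) = n(S2O3^2-)/2 = 6.04 × 10^-4 mol
From the 1:3 ratio, n(IO3^-) in the aliquot = 1/3 × 6.04 × 10^-4 = 2.01 × 10^-4 mol
[IO3^-]_dilute = 2.01 × 10^-4 / 0.0251 = 0.00803 mol/L
[IO3^-]_original = 0.00803 × 100.0/25.5 = 0.0315 mol/L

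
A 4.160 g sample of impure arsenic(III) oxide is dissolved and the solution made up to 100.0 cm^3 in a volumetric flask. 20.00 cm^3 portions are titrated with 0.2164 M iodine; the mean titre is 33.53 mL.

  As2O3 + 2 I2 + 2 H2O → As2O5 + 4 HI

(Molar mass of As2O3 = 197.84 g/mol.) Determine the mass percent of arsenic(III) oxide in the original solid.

n(I2) per titration = 0.03353 × 0.2164 = 7.256 × 10^-3 mol
From the 1:2 ratio, n(As2O3) in each aliquot = 1/2 × 7.256 × 10^-3 = 3.628 × 10^-3 mol
n(As2O3) in the whole flask = 3.628 × 10^-3 × 100.0/20.00 = 0.01814 mol
mass of As2O3 = 0.01814 × 197.84 = 3.589 g
% As2O3 = 3.589 / 4.160 × 100 = 86.27 %

86.27 %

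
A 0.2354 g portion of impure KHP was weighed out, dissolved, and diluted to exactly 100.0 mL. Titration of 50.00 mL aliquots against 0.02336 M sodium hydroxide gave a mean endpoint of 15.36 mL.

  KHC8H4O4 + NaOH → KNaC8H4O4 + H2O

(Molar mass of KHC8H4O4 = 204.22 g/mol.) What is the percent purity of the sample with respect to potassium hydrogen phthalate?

n(NaOH) per titration = 0.01536 × 0.02336 = 3.588 × 10^-4 mol
n(KHC8H4O4) in each aliquot = 3.588 × 10^-4 mol (1:1 ratio)
n(KHC8H4O4) in the whole flask = 3.588 × 10^-4 × 100.0/50.00 = 7.176 × 10^-4 mol
mass of KHC8H4O4 = 7.176 × 10^-4 × 204.22 = 0.1466 g
% KHC8H4O4 = 0.1466 / 0.2354 × 100 = 62.26 %

62.26 %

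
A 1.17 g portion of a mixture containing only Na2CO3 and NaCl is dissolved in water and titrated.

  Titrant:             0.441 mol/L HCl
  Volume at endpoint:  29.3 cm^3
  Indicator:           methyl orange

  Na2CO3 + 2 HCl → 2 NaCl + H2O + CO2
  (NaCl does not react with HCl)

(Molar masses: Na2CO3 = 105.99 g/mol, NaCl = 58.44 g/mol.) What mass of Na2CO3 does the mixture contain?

n(HCl) = 0.0293 × 0.441 = 0.0129 mol
Let x = n(Na2CO3), y = n(NaCl).
Titrant: 2x = 0.0129;  mass: 105.99x + 58.44y = 1.17
Solving, x = 6.46 × 10^-3 mol, y = 8.30 × 10^-3 mol
mass of Na2CO3 = 6.46 × 10^-3 × 105.99 = 0.685 g

0.685 g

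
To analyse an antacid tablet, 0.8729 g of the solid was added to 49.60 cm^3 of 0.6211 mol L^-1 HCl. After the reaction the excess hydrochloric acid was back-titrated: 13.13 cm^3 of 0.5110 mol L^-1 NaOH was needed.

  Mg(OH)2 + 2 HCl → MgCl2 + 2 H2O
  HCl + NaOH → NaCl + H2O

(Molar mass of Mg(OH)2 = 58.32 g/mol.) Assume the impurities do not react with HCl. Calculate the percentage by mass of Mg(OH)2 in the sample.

80.50 %

n(HCl) added = 0.04960 × 0.6211 = 0.03081 mol
n(NaOH) used in back-titration = 0.01313 × 0.5110 = 6.709 × 10^-3 mol
n(HCl) left over = 6.709 × 10^-3 mol (1:1 ratio)
n(HCl) consumed by analyte = 0.03081 − 6.709 × 10^-3 = 0.02410 mol
From the 1:2 ratio, n(Mg(OH)2) = 1/2 × 0.02410 = 0.01205 mol
mass of Mg(OH)2 = 0.01205 × 58.32 = 0.7027 g
% Mg(OH)2 = 0.7027 / 0.8729 × 100 = 80.50 %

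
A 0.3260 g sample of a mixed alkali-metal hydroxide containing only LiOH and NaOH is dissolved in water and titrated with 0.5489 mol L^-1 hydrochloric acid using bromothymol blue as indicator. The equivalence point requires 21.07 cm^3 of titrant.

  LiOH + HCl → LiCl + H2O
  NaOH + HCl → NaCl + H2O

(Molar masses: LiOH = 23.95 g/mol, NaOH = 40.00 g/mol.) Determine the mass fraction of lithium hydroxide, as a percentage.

62.53 %

n(HCl) = 0.02107 × 0.5489 = 0.01157 mol
Let x = n(LiOH), y = n(NaOH).
Titrant: 1x + 1y = 0.01157;  mass: 23.95x + 40.00y = 0.3260
Solving, x = 8.512 × 10^-3 mol, y = 3.054 × 10^-3 mol
mass of LiOH = 8.512 × 10^-3 × 23.95 = 0.2039 g
% LiOH = 0.2039 / 0.3260 × 100 = 62.53 %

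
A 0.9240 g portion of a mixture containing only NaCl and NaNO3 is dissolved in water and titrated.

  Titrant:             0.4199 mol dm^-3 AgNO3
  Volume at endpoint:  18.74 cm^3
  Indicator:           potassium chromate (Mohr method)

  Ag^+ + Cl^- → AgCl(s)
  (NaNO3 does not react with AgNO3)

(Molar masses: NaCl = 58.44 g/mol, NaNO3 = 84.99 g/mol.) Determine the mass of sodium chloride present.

0.4599 g

n(AgNO3) = 0.01874 × 0.4199 = 7.869 × 10^-3 mol
Let x = n(NaCl), y = n(NaNO3).
Titrant: 1x = 7.869 × 10^-3;  mass: 58.44x + 84.99y = 0.9240
Solving, x = 7.869 × 10^-3 mol, y = 5.461 × 10^-3 mol
mass of NaCl = 7.869 × 10^-3 × 58.44 = 0.4599 g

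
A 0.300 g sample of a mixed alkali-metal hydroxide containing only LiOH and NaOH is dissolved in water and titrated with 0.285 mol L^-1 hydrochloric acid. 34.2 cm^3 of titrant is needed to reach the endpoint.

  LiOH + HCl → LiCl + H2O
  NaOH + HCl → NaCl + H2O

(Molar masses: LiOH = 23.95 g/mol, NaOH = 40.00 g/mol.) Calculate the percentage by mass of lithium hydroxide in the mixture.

n(HCl) = 0.0342 × 0.285 = 9.75 × 10^-3 mol
Let x = n(LiOH), y = n(NaOH).
Titrant: 1x + 1y = 9.75 × 10^-3;  mass: 23.95x + 40.00y = 0.300
Solving, x = 5.60 × 10^-3 mol, y = 4.15 × 10^-3 mol
mass of LiOH = 5.60 × 10^-3 × 23.95 = 0.134 g
% LiOH = 0.134 / 0.300 × 100 = 44.7 %

44.7 %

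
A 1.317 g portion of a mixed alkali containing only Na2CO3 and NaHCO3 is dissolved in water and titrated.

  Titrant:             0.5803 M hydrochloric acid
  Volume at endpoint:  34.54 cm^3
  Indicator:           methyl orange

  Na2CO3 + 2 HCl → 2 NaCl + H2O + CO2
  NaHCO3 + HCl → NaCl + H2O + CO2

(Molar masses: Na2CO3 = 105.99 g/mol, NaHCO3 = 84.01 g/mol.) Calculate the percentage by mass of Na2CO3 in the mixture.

n(HCl) = 0.03454 × 0.5803 = 0.02004 mol
Let x = n(Na2CO3), y = n(NaHCO3).
Titrant: 2x + 1y = 0.02004;  mass: 105.99x + 84.01y = 1.317
Solving, x = 5.914 × 10^-3 mol, y = 8.215 × 10^-3 mol
mass of Na2CO3 = 5.914 × 10^-3 × 105.99 = 0.6268 g
% Na2CO3 = 0.6268 / 1.317 × 100 = 47.60 %

47.60 %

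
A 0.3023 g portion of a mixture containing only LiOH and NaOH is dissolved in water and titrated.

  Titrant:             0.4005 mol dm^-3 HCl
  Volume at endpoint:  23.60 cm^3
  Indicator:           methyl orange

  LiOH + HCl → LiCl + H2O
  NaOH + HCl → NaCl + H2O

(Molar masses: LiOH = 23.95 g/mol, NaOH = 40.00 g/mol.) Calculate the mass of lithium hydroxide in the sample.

n(HCl) = 0.02360 × 0.4005 = 9.452 × 10^-3 mol
Let x = n(LiOH), y = n(NaOH).
Titrant: 1x + 1y = 9.452 × 10^-3;  mass: 23.95x + 40.00y = 0.3023
Solving, x = 4.721 × 10^-3 mol, y = 4.731 × 10^-3 mol
mass of LiOH = 4.721 × 10^-3 × 23.95 = 0.1131 g

0.1131 g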